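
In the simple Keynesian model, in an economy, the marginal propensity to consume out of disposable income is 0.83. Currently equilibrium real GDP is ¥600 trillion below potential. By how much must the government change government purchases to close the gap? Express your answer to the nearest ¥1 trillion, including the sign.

Spending multiplier = 1/(1 − MPC) = 1/(1 − 0.83) = 1/0.17 ≈ 5.882.
Need ΔY = +¥600 trillion, so ΔG = ΔY/k = (+¥600 trillion) × 0.17 = +¥102 trillion.
The government should increase government purchases by ¥102 trillion.

+¥102 trillion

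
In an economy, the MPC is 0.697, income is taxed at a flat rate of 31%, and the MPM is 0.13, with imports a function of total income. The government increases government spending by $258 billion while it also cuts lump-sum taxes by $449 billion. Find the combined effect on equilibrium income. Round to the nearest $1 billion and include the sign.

+$880 billion

Expenditure multiplier = 1/(1 − c(1−t) + m) = 1/(1 − 0.697×0.69 + 0.13) = 1/0.64907 ≈ 1.541.
ΔG contributes k·ΔG = (+$258 billion) / 0.64907 ≈ +$397.5 billion.
ΔT of −$449 billion changes first-round spending by −c·ΔT = +$312.953 billion, contributing k·(−c·ΔT) = (+$312.953 billion) / 0.64907 ≈ +$482.2 billion.
Net ΔY = k(ΔG − c·ΔT) = (+$570.953 billion) / 0.64907 ≈ +$880 billion.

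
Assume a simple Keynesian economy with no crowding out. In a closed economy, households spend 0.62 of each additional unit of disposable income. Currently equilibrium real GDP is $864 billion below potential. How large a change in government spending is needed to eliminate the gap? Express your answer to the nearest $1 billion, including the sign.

Spending multiplier = 1/(1 − MPC) = 1/(1 − 0.62) = 1/0.38 ≈ 2.632.
Need ΔY = +$864 billion, so ΔG = ΔY/k = (+$864 billion) × 0.38 ≈ +$328 billion.
The government should increase government spending by $328 billion.

+$328 billion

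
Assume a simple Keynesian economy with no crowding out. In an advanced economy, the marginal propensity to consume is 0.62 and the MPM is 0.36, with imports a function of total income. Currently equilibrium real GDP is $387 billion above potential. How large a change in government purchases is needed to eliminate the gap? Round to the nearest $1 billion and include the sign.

Spending multiplier = 1/(1 − c + m) = 1/(1 − 0.62 + 0.36) = 1/0.74 ≈ 1.351.
Need ΔY = −$387 billion, so ΔG = ΔY/k = (−$387 billion) × 0.74 ≈ −$286 billion.
The government should cut government purchases by $286 billion.

−$286 billion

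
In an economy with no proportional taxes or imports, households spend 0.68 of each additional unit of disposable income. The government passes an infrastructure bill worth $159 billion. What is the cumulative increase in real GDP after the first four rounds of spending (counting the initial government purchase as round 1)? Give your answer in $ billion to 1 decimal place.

Round 1 adds ΔG = $159 billion; each later round is MPC = 0.68 times the previous.
After 4 rounds: 159 + 108.12 + 73.5216 + 49.994688 = ΔG·(1 − c^4)/(1 − c) = 159 × (1 − 0.21381376)/0.32 ≈ $390.6 billion.

$390.6 billion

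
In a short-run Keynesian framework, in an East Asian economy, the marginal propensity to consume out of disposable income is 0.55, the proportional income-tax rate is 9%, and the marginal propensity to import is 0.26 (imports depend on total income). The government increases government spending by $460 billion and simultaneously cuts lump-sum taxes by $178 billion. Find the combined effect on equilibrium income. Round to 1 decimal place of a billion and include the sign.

Expenditure multiplier = 1/(1 − c(1−t) + m) = 1/(1 − 0.55×0.91 + 0.26) = 1/0.7595 ≈ 1.317.
ΔG contributes k·ΔG = (+$460 billion) / 0.7595 ≈ +$605.7 billion.
ΔT of −$178 billion changes first-round spending by −c·ΔT = +$97.9 billion, contributing k·(−c·ΔT) = (+$97.9 billion) / 0.7595 ≈ +$128.9 billion.
Net ΔY = k(ΔG − c·ΔT) = (+$557.9 billion) / 0.7595 ≈ +$734.6 billion.

+$734.6 billion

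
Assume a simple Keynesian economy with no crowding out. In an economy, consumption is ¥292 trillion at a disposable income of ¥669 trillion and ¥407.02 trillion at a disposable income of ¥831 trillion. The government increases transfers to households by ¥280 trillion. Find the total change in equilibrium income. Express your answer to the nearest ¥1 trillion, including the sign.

MPC = ΔC/ΔYd = (407.02 − 292)/(831 − 669) = 115.02/162 = 0.71.
The transfer change shifts disposable income by +¥280 trillion, so first-round consumption changes by c·ΔTR = 0.71 × (+¥280 trillion) = +¥198.8 trillion.
Expenditure multiplier = 1/(1 − MPC) = 1/(1 − 0.71) = 1/0.29 ≈ 3.448.
The transfer multiplier is c × k ≈ 2.448, so ΔY = k × (c·ΔTR) = (+¥198.8 trillion) / 0.29 ≈ +¥686 trillion.

+¥686 trillion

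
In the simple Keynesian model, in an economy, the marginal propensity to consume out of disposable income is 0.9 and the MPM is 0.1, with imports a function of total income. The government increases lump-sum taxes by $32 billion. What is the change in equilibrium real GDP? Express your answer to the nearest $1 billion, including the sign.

A lump-sum tax change of +$32 billion shifts disposable income by −$32 billion; first-round consumption changes by −c × ΔT = −0.9 × (+$32 billion) = −$28.8 billion.
Expenditure multiplier = 1/(1 − c + m) = 1/(1 − 0.9 + 0.1) = 1/0.2 = 5.
The tax multiplier is −c × k = −4.5, so ΔY = k × (−c·ΔT) = (−$28.8 billion) / 0.2 = −$144 billion.

−$144 billion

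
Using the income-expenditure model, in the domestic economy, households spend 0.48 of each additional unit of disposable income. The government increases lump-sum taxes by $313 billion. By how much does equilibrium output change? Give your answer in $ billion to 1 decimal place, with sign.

A lump-sum tax change of +$313 billion shifts disposable income by −$313 billion; first-round consumption changes by −c × ΔT = −0.48 × (+$313 billion) = −$150.24 billion.
Expenditure multiplier = 1/(1 − MPC) = 1/(1 − 0.48) = 1/0.52 ≈ 1.923.
The tax multiplier is −c × k ≈ −0.923, so ΔY = k × (−c·ΔT) = (−$150.24 billion) / 0.52 ≈ −$288.9 billion.

−$288.9 billion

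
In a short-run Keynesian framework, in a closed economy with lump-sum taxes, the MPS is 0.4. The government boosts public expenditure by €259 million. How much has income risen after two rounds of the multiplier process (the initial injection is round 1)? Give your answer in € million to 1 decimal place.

€414.4 million

MPC = 1 − MPS = 1 − 0.4 = 0.6.
Round 1 adds ΔG = €259 million; each later round is MPC = 0.6 times the previous.
After 2 rounds: 259 + 155.4 = ΔG·(1 − c^2)/(1 − c) = 259 × (1 − 0.36)/0.4 = €414.4 million.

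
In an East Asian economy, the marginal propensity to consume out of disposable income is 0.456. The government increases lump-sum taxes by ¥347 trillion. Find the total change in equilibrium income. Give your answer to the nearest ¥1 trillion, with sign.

−¥291 trillion

A lump-sum tax change of +¥347 trillion shifts disposable income by −¥347 trillion; first-round consumption changes by −c × ΔT = −0.456 × (+¥347 trillion) = −¥158.232 trillion.
Expenditure multiplier = 1/(1 − MPC) = 1/(1 − 0.456) = 1/0.544 ≈ 1.838.
The tax multiplier is −c × k ≈ −0.838, so ΔY = k × (−c·ΔT) = (−¥158.232 trillion) / 0.544 ≈ −¥291 trillion.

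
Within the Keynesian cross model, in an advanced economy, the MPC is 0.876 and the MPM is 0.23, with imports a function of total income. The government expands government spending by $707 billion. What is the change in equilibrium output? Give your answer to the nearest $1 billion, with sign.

+$1,997 billion

Spending multiplier = 1/(1 − c + m) = 1/(1 − 0.876 + 0.23) = 1/0.354 ≈ 2.825.
ΔY = k × ΔG = (+$707 billion) / 0.354 ≈ +$1,997 billion.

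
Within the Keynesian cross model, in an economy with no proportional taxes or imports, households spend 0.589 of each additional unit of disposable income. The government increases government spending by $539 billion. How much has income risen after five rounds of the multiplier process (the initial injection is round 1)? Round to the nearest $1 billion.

$1,218 billion

Round 1 adds ΔG = $539 billion; each later round is MPC = 0.589 times the previous.
After 5 rounds: 539 + 317.471 + 186.990419 + 110.137356791 + 64.870903149899 = ΔG·(1 − c^5)/(1 − c) = 539 × (1 − 0.070888612161949)/0.411 ≈ $1,218 billion.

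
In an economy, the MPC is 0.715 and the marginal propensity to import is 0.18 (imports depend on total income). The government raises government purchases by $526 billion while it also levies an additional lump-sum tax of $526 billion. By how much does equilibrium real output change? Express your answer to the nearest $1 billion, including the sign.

Expenditure multiplier = 1/(1 − c + m) = 1/(1 − 0.715 + 0.18) = 1/0.465 ≈ 2.151.
ΔG contributes k·ΔG = (+$526 billion) / 0.465 ≈ +$1,131.2 billion.
ΔT of +$526 billion changes first-round spending by −c·ΔT = −$376.09 billion, contributing k·(−c·ΔT) = (−$376.09 billion) / 0.465 ≈ −$808.8 billion.
Net ΔY = k(ΔG − c·ΔT) = (+$149.91 billion) / 0.465 ≈ +$322 billion.

+$322 billion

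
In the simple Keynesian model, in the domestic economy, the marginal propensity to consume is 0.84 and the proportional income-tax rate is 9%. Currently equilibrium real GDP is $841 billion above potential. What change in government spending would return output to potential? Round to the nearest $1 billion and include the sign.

−$198 billion

Spending multiplier = 1/(1 − c(1−t)) = 1/(1 − 0.84×0.91) = 1/0.2356 ≈ 4.244.
Need ΔY = −$841 billion, so ΔG = ΔY/k = (−$841 billion) × 0.2356 ≈ −$198 billion.
The government should cut government spending by $198 billion.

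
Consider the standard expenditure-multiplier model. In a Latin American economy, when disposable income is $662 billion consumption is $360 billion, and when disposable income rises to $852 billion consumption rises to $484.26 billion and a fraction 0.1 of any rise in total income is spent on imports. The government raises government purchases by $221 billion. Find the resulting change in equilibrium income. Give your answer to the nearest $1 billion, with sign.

MPC = ΔC/ΔYd = (484.26 − 360)/(852 − 662) = 124.26/190 = 0.654.
Government-spending multiplier = 1/(1 − c + m) = 1/(1 − 0.654 + 0.1) = 1/0.446 ≈ 2.242.
ΔY = k × ΔG = (+$221 billion) / 0.446 ≈ +$496 billion.

+$496 billion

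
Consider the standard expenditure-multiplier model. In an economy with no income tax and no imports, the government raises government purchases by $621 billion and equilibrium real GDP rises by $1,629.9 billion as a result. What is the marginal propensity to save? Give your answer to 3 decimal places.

0.381

Implied spending multiplier k = ΔY/ΔG = 1,629.9/621 ≈ 2.6246.
Since k = 1/(1 − MPC), MPC = 1 − 1/k = 1 − ΔG/ΔY = 1 − 621/1,629.9 ≈ 0.619.
MPS = 1 − MPC = 0.381.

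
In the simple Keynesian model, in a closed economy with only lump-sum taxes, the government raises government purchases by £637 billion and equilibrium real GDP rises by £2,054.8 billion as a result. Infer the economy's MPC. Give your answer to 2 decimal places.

0.69

Implied spending multiplier k = ΔY/ΔG = 2,054.8/637 ≈ 3.2257.
Since k = 1/(1 − MPC), MPC = 1 − 1/k = 1 − ΔG/ΔY = 1 − 637/2,054.8 ≈ 0.69.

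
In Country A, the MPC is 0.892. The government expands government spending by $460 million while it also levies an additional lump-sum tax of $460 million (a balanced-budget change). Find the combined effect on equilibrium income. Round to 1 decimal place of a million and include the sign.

+$460.0 million

Expenditure multiplier = 1/(1 − MPC) = 1/(1 − 0.892) = 1/0.108 ≈ 9.259.
ΔG contributes k·ΔG = (+$460 million) / 0.108 ≈ +$4,259.3 million.
ΔT of +$460 million changes first-round spending by −c·ΔT = −$410.32 million, contributing k·(−c·ΔT) = (−$410.32 million) / 0.108 ≈ −$3,799.3 million.
With ΔG = ΔT and no other leakages, the balanced-budget multiplier is 1, so ΔY = ΔG = +$460 million.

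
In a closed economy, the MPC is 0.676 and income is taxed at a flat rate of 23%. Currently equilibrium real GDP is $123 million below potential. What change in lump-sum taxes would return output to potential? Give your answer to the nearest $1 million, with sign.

Spending multiplier = 1/(1 − c(1−t)) = 1/(1 − 0.676×0.77) = 1/0.47948 ≈ 2.086.
Tax multiplier = −c·k = −0.676/0.47948 ≈ −1.41. Need ΔY = +$123 million, so ΔT = ΔY/(−c·k) = −(+$123 million) × 0.47948 / 0.676 ≈ −$87 million.
The government should cut lump-sum taxes by $87 million.

−$87 million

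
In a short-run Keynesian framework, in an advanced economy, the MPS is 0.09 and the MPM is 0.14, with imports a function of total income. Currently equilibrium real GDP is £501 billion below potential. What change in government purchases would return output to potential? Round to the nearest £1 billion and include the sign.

+£115 billion

MPC = 1 − MPS = 1 − 0.09 = 0.91.
Spending multiplier = 1/(1 − c + m) = 1/(1 − 0.91 + 0.14) = 1/0.23 ≈ 4.348.
Need ΔY = +£501 billion, so ΔG = ΔY/k = (+£501 billion) × 0.23 ≈ +£115 billion.
The government should increase government purchases by £115 billion.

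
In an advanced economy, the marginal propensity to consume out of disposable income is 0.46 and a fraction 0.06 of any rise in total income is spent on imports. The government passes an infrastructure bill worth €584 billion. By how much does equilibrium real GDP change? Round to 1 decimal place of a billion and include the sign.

Government-spending multiplier = 1/(1 − c + m) = 1/(1 − 0.46 + 0.06) = 1/0.6 ≈ 1.667.
ΔY = k × ΔG = (+€584 billion) / 0.6 ≈ +€973.3 billion.

+€973.3 billion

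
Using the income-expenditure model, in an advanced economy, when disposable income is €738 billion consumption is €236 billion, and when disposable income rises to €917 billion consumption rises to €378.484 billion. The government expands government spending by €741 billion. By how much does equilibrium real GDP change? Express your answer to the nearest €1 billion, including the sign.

MPC = ΔC/ΔYd = (378.484 − 236)/(917 − 738) = 142.484/179 = 0.796.
Expenditure multiplier = 1/(1 − MPC) = 1/(1 − 0.796) = 1/0.204 ≈ 4.902.
ΔY = k × ΔG = (+€741 billion) / 0.204 ≈ +€3,632 billion.

+€3,632 billion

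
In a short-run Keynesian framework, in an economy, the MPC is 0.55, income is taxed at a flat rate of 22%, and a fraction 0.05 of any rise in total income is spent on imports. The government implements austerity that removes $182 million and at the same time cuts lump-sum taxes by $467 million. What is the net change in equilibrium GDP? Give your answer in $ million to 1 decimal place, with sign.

Expenditure multiplier = 1/(1 − c(1−t) + m) = 1/(1 − 0.55×0.78 + 0.05) = 1/0.621 ≈ 1.61.
ΔG contributes k·ΔG = (−$182 million) / 0.621 ≈ −$293.1 million.
ΔT of −$467 million changes first-round spending by −c·ΔT = +$256.85 million, contributing k·(−c·ΔT) = (+$256.85 million) / 0.621 ≈ +$413.6 million.
Net ΔY = k(ΔG − c·ΔT) = (+$74.85 million) / 0.621 ≈ +$120.5 million.

+$120.5 million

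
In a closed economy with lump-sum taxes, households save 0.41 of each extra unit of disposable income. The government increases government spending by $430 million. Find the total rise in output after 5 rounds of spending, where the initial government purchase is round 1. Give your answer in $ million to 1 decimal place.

MPC = 1 − MPS = 1 − 0.41 = 0.59.
Round 1 adds ΔG = $430 million; each later round is MPC = 0.59 times the previous.
After 5 rounds: 430 + 253.7 + 149.683 + 88.31297 + 52.1046523 = ΔG·(1 − c^5)/(1 − c) = 430 × (1 − 0.0714924299)/0.41 ≈ $973.8 million.

$973.8 million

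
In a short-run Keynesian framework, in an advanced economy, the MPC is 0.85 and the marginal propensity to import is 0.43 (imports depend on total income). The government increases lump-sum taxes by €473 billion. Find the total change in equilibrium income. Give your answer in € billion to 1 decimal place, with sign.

−€693.2 billion

A lump-sum tax change of +€473 billion shifts disposable income by −€473 billion; first-round consumption changes by −c × ΔT = −0.85 × (+€473 billion) = −€402.05 billion.
Expenditure multiplier = 1/(1 − c + m) = 1/(1 − 0.85 + 0.43) = 1/0.58 ≈ 1.724.
The tax multiplier is −c × k ≈ −1.466, so ΔY = k × (−c·ΔT) = (−€402.05 billion) / 0.58 ≈ −€693.2 billion.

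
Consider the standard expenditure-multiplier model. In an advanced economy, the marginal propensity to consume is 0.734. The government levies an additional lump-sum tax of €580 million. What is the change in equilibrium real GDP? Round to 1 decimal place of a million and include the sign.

−€1,600.5 million

A lump-sum tax change of +€580 million shifts disposable income by −€580 million; first-round consumption changes by −c × ΔT = −0.734 × (+€580 million) = −€425.72 million.
Expenditure multiplier = 1/(1 − MPC) = 1/(1 − 0.734) = 1/0.266 ≈ 3.759.
The tax multiplier is −c × k ≈ −2.759, so ΔY = k × (−c·ΔT) = (−€425.72 million) / 0.266 ≈ −€1,600.5 million.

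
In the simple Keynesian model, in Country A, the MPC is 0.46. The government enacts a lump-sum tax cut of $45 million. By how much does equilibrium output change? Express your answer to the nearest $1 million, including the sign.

A lump-sum tax change of −$45 million shifts disposable income by +$45 million; first-round consumption changes by −c × ΔT = −0.46 × (−$45 million) = +$20.7 million.
Expenditure multiplier = 1/(1 − MPC) = 1/(1 − 0.46) = 1/0.54 ≈ 1.852.
The tax multiplier is −c × k ≈ −0.852, so ΔY = k × (−c·ΔT) = (+$20.7 million) / 0.54 ≈ +$38 million.

+$38 million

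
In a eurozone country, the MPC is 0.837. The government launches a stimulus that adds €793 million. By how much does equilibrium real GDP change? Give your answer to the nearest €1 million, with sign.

+€4,865 million

Spending multiplier = 1/(1 − MPC) = 1/(1 − 0.837) = 1/0.163 ≈ 6.135.
ΔY = k × ΔG = (+€793 million) / 0.163 ≈ +€4,865 million.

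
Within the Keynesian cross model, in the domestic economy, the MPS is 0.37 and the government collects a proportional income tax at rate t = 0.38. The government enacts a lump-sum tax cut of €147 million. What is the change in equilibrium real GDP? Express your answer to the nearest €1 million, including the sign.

MPC = 1 − MPS = 1 − 0.37 = 0.63.
A lump-sum tax change of −€147 million shifts disposable income by +€147 million; first-round consumption changes by −c × ΔT = −0.63 × (−€147 million) = +€92.61 million.
Expenditure multiplier = 1/(1 − c(1−t)) = 1/(1 − 0.63×0.62) = 1/0.6094 ≈ 1.641.
The tax multiplier is −c × k ≈ −1.034, so ΔY = k × (−c·ΔT) = (+€92.61 million) / 0.6094 ≈ +€152 million.

+€152 million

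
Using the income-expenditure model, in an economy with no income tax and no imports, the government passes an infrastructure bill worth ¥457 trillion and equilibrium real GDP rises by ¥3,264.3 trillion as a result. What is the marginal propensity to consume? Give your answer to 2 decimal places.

Implied spending multiplier k = ΔY/ΔG = 3,264.3/457 ≈ 7.1429.
Since k = 1/(1 − MPC), MPC = 1 − 1/k = 1 − ΔG/ΔY = 1 − 457/3,264.3 ≈ 0.86.

0.86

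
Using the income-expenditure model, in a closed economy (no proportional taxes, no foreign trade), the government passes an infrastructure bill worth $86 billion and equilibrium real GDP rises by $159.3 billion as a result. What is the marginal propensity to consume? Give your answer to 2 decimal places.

0.46

Implied spending multiplier k = ΔY/ΔG = 159.3/86 ≈ 1.8523.
Since k = 1/(1 − MPC), MPC = 1 − 1/k = 1 − ΔG/ΔY = 1 − 86/159.3 ≈ 0.46.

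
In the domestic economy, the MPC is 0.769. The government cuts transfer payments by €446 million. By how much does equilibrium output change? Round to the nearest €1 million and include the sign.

−€1,485 million

The transfer change shifts disposable income by −€446 million, so first-round consumption changes by c·ΔTR = 0.769 × (−€446 million) = −€342.974 million.
Expenditure multiplier = 1/(1 − MPC) = 1/(1 − 0.769) = 1/0.231 ≈ 4.329.
The transfer multiplier is c × k ≈ 3.329, so ΔY = k × (c·ΔTR) = (−€342.974 million) / 0.231 ≈ −€1,485 million.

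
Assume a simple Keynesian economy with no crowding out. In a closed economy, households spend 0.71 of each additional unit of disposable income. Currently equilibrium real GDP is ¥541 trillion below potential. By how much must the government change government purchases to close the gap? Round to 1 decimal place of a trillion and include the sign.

+¥156.9 trillion

Spending multiplier = 1/(1 − MPC) = 1/(1 − 0.71) = 1/0.29 ≈ 3.448.
Need ΔY = +¥541 trillion, so ΔG = ΔY/k = (+¥541 trillion) × 0.29 ≈ +¥156.9 trillion.
The government should increase government purchases by ¥156.9 trillion.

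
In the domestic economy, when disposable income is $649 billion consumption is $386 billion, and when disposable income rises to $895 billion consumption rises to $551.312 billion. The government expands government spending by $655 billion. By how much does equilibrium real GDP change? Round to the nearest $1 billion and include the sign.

+$1,997 billion

MPC = ΔC/ΔYd = (551.312 − 386)/(895 − 649) = 165.312/246 = 0.672.
Spending multiplier = 1/(1 − MPC) = 1/(1 − 0.672) = 1/0.328 ≈ 3.049.
ΔY = k × ΔG = (+$655 billion) / 0.328 ≈ +$1,997 billion.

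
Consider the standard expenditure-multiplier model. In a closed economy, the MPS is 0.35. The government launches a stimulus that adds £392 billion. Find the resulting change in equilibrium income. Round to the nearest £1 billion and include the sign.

MPC = 1 − MPS = 1 − 0.35 = 0.65.
Expenditure multiplier = 1/(1 − MPC) = 1/(1 − 0.65) = 1/0.35 ≈ 2.857.
ΔY = k × ΔG = (+£392 billion) / 0.35 = +£1,120 billion.

+£1,120 billion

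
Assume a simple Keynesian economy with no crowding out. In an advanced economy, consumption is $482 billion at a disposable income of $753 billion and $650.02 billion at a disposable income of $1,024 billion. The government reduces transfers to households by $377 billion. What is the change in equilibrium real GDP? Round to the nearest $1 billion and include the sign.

MPC = ΔC/ΔYd = (650.02 − 482)/(1,024 − 753) = 168.02/271 = 0.62.
The transfer change shifts disposable income by −$377 billion, so first-round consumption changes by c·ΔTR = 0.62 × (−$377 billion) = −$233.74 billion.
Expenditure multiplier = 1/(1 − MPC) = 1/(1 − 0.62) = 1/0.38 ≈ 2.632.
The transfer multiplier is c × k ≈ 1.632, so ΔY = k × (c·ΔTR) = (−$233.74 billion) / 0.38 ≈ −$615 billion.

−$615 billion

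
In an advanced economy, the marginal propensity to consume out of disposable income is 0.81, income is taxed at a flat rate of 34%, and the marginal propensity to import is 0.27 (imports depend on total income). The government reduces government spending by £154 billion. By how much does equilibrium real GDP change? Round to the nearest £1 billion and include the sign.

−£209 billion

Expenditure multiplier = 1/(1 − c(1−t) + m) = 1/(1 − 0.81×0.66 + 0.27) = 1/0.7354 ≈ 1.36.
ΔY = k × ΔG = (−£154 billion) / 0.7354 ≈ −£209 billion.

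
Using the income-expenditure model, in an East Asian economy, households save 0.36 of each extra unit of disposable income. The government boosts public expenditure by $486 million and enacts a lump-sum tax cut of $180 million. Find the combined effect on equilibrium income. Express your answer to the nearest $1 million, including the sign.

+$1,670 million

MPC = 1 − MPS = 1 − 0.36 = 0.64.
Expenditure multiplier = 1/(1 − MPC) = 1/(1 − 0.64) = 1/0.36 ≈ 2.778.
ΔG contributes k·ΔG = (+$486 million) / 0.36 = +$1,350 million.
ΔT of −$180 million changes first-round spending by −c·ΔT = +$115.2 million, contributing k·(−c·ΔT) = (+$115.2 million) / 0.36 = +$320 million.
Net ΔY = k(ΔG − c·ΔT) = (+$601.2 million) / 0.36 = +$1,670 million.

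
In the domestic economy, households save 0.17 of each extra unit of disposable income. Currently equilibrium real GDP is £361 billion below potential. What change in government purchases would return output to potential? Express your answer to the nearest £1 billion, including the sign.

+£61 billion

MPC = 1 − MPS = 1 − 0.17 = 0.83.
Spending multiplier = 1/(1 − MPC) = 1/(1 − 0.83) = 1/0.17 ≈ 5.882.
Need ΔY = +£361 billion, so ΔG = ΔY/k = (+£361 billion) × 0.17 ≈ +£61 billion.
The government should increase government purchases by £61 billion.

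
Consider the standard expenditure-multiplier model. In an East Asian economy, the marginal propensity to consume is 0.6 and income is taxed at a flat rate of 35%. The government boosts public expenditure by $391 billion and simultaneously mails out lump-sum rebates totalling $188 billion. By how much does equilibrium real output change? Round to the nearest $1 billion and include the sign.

Expenditure multiplier = 1/(1 − c(1−t)) = 1/(1 − 0.6×0.65) = 1/0.61 ≈ 1.639.
ΔG contributes k·ΔG = (+$391 billion) / 0.61 ≈ +$641 billion.
ΔT of −$188 billion changes first-round spending by −c·ΔT = +$112.8 billion, contributing k·(−c·ΔT) = (+$112.8 billion) / 0.61 ≈ +$184.9 billion.
Net ΔY = k(ΔG − c·ΔT) = (+$503.8 billion) / 0.61 ≈ +$826 billion.

+$826 billion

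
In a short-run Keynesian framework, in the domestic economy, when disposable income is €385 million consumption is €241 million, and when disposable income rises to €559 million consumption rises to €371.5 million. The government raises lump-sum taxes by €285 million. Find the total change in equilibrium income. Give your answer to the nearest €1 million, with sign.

−€855 million

MPC = ΔC/ΔYd = (371.5 − 241)/(559 − 385) = 130.5/174 = 0.75.
A lump-sum tax change of +€285 million shifts disposable income by −€285 million; first-round consumption changes by −c × ΔT = −0.75 × (+€285 million) = −€213.75 million.
Expenditure multiplier = 1/(1 − MPC) = 1/(1 − 0.75) = 1/0.25 = 4.
The tax multiplier is −c × k = −3, so ΔY = k × (−c·ΔT) = (−€213.75 million) / 0.25 = −€855 million.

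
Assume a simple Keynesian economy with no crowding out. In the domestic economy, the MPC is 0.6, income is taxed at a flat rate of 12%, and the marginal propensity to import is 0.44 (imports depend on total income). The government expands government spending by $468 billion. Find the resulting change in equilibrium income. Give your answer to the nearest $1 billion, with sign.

+$513 billion

Government-spending multiplier = 1/(1 − c(1−t) + m) = 1/(1 − 0.6×0.88 + 0.44) = 1/0.912 ≈ 1.096.
ΔY = k × ΔG = (+$468 billion) / 0.912 ≈ +$513 billion.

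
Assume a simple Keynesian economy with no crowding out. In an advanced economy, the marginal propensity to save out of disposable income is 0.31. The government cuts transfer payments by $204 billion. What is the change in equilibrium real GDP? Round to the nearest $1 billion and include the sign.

−$454 billion

MPC = 1 − MPS = 1 − 0.31 = 0.69.
The transfer change shifts disposable income by −$204 billion, so first-round consumption changes by c·ΔTR = 0.69 × (−$204 billion) = −$140.76 billion.
Expenditure multiplier = 1/(1 − MPC) = 1/(1 − 0.69) = 1/0.31 ≈ 3.226.
The transfer multiplier is c × k ≈ 2.226, so ΔY = k × (c·ΔTR) = (−$140.76 billion) / 0.31 ≈ −$454 billion.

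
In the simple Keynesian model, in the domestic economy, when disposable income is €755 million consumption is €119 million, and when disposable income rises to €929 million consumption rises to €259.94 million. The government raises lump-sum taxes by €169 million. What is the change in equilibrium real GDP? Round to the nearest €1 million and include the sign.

MPC = ΔC/ΔYd = (259.94 − 119)/(929 − 755) = 140.94/174 = 0.81.
A lump-sum tax change of +€169 million shifts disposable income by −€169 million; first-round consumption changes by −c × ΔT = −0.81 × (+€169 million) = −€136.89 million.
Expenditure multiplier = 1/(1 − MPC) = 1/(1 − 0.81) = 1/0.19 ≈ 5.263.
The tax multiplier is −c × k ≈ −4.263, so ΔY = k × (−c·ΔT) = (−€136.89 million) / 0.19 ≈ −€720 million.

−€720 million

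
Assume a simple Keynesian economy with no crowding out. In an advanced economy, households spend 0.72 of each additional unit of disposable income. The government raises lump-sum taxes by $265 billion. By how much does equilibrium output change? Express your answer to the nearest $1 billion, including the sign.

A lump-sum tax change of +$265 billion shifts disposable income by −$265 billion; first-round consumption changes by −c × ΔT = −0.72 × (+$265 billion) = −$190.8 billion.
Expenditure multiplier = 1/(1 − MPC) = 1/(1 − 0.72) = 1/0.28 ≈ 3.571.
The tax multiplier is −c × k ≈ −2.571, so ΔY = k × (−c·ΔT) = (−$190.8 billion) / 0.28 ≈ −$681 billion.

−$681 billion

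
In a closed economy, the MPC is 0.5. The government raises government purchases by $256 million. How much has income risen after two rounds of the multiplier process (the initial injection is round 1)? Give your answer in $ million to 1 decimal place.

$384.0 million

Round 1 adds ΔG = $256 million; each later round is MPC = 0.5 times the previous.
After 2 rounds: 256 + 128 = ΔG·(1 − c^2)/(1 − c) = 256 × (1 − 0.25)/0.5 = $384 million.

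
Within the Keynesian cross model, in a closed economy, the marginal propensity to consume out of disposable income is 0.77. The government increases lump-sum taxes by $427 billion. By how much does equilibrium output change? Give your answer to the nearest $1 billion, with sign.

A lump-sum tax change of +$427 billion shifts disposable income by −$427 billion; first-round consumption changes by −c × ΔT = −0.77 × (+$427 billion) = −$328.79 billion.
Expenditure multiplier = 1/(1 − MPC) = 1/(1 − 0.77) = 1/0.23 ≈ 4.348.
The tax multiplier is −c × k ≈ −3.348, so ΔY = k × (−c·ΔT) = (−$328.79 billion) / 0.23 ≈ −$1,430 billion.

−$1,430 billion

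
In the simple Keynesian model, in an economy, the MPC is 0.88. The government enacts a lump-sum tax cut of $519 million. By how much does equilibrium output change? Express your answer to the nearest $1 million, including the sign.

+$3,806 million

A lump-sum tax change of −$519 million shifts disposable income by +$519 million; first-round consumption changes by −c × ΔT = −0.88 × (−$519 million) = +$456.72 million.
Expenditure multiplier = 1/(1 − MPC) = 1/(1 − 0.88) = 1/0.12 ≈ 8.333.
The tax multiplier is −c × k ≈ −7.333, so ΔY = k × (−c·ΔT) = (+$456.72 million) / 0.12 = +$3,806 million.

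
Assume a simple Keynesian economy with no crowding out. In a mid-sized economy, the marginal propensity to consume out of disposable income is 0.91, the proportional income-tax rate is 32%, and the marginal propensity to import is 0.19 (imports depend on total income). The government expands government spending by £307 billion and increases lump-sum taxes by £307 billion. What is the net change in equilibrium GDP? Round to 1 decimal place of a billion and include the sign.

+£48.4 billion

Expenditure multiplier = 1/(1 − c(1−t) + m) = 1/(1 − 0.91×0.68 + 0.19) = 1/0.5712 ≈ 1.751.
ΔG contributes k·ΔG = (+£307 billion) / 0.5712 ≈ +£537.5 billion.
ΔT of +£307 billion changes first-round spending by −c·ΔT = −£279.37 billion, contributing k·(−c·ΔT) = (−£279.37 billion) / 0.5712 ≈ −£489.1 billion.
Net ΔY = k(ΔG − c·ΔT) = (+£27.63 billion) / 0.5712 ≈ +£48.4 billion.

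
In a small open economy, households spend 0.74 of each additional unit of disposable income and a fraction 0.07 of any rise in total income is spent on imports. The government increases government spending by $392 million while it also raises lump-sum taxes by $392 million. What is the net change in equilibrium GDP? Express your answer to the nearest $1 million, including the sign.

Expenditure multiplier = 1/(1 − c + m) = 1/(1 − 0.74 + 0.07) = 1/0.33 ≈ 3.03.
ΔG contributes k·ΔG = (+$392 million) / 0.33 ≈ +$1,187.9 million.
ΔT of +$392 million changes first-round spending by −c·ΔT = −$290.08 million, contributing k·(−c·ΔT) = (−$290.08 million) / 0.33 ≈ −$879 million.
Net ΔY = k(ΔG − c·ΔT) = (+$101.92 million) / 0.33 ≈ +$309 million.

+$309 million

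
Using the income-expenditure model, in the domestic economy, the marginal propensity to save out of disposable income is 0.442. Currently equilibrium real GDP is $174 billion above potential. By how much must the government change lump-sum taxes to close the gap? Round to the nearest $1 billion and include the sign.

+$138 billion

MPC = 1 − MPS = 1 − 0.442 = 0.558.
Spending multiplier = 1/(1 − MPC) = 1/(1 − 0.558) = 1/0.442 ≈ 2.262.
Tax multiplier = −c·k = −0.558/0.442 ≈ −1.262. Need ΔY = −$174 billion, so ΔT = ΔY/(−c·k) = −(−$174 billion) × 0.442 / 0.558 ≈ +$138 billion.
The government should raise lump-sum taxes by $138 billion.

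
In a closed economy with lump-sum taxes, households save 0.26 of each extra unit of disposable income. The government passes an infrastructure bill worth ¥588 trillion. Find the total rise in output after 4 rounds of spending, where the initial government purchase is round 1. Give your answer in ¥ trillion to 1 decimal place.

MPC = 1 − MPS = 1 − 0.26 = 0.74.
Round 1 adds ΔG = ¥588 trillion; each later round is MPC = 0.74 times the previous.
After 4 rounds: 588 + 435.12 + 321.9888 + 238.271712 = ΔG·(1 − c^4)/(1 − c) = 588 × (1 − 0.29986576)/0.26 ≈ ¥1,583.4 trillion.

¥1,583.4 trillion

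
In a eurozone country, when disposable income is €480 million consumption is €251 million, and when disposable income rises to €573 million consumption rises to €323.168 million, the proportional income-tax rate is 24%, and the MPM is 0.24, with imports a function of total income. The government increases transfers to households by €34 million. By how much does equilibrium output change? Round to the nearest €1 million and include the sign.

MPC = ΔC/ΔYd = (323.168 − 251)/(573 − 480) = 72.168/93 = 0.776.
The transfer change shifts disposable income by +€34 million, so first-round consumption changes by c·ΔTR = 0.776 × (+€34 million) = +€26.384 million.
Expenditure multiplier = 1/(1 − c(1−t) + m) = 1/(1 − 0.776×0.76 + 0.24) = 1/0.65024 ≈ 1.538.
The transfer multiplier is c × k ≈ 1.193, so ΔY = k × (c·ΔTR) = (+€26.384 million) / 0.65024 ≈ +€41 million.

+€41 million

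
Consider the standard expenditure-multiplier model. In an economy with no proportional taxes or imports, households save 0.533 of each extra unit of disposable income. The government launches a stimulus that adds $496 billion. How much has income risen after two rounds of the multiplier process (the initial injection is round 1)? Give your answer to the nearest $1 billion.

MPC = 1 − MPS = 1 − 0.533 = 0.467.
Round 1 adds ΔG = $496 billion; each later round is MPC = 0.467 times the previous.
After 2 rounds: 496 + 231.632 = ΔG·(1 − c^2)/(1 − c) = 496 × (1 − 0.218089)/0.533 ≈ $728 billion.

$728 billion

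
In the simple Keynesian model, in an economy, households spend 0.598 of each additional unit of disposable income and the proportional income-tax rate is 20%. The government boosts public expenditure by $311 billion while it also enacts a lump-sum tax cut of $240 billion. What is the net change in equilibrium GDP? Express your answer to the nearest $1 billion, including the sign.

Expenditure multiplier = 1/(1 − c(1−t)) = 1/(1 − 0.598×0.8) = 1/0.5216 ≈ 1.917.
ΔG contributes k·ΔG = (+$311 billion) / 0.5216 ≈ +$596.2 billion.
ΔT of −$240 billion changes first-round spending by −c·ΔT = +$143.52 billion, contributing k·(−c·ΔT) = (+$143.52 billion) / 0.5216 ≈ +$275.2 billion.
Net ΔY = k(ΔG − c·ΔT) = (+$454.52 billion) / 0.5216 ≈ +$871 billion.

+$871 billion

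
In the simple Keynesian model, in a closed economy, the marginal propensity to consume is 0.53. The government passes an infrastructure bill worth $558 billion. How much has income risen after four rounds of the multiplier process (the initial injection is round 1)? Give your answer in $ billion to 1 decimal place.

$1,093.6 billion

Round 1 adds ΔG = $558 billion; each later round is MPC = 0.53 times the previous.
After 4 rounds: 558 + 295.74 + 156.7422 + 83.073366 = ΔG·(1 − c^4)/(1 − c) = 558 × (1 − 0.07890481)/0.47 ≈ $1,093.6 billion.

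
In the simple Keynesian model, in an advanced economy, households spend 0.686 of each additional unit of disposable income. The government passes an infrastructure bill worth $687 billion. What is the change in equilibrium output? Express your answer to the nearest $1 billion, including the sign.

+$2,188 billion

Spending multiplier = 1/(1 − MPC) = 1/(1 − 0.686) = 1/0.314 ≈ 3.185.
ΔY = k × ΔG = (+$687 billion) / 0.314 ≈ +$2,188 billion.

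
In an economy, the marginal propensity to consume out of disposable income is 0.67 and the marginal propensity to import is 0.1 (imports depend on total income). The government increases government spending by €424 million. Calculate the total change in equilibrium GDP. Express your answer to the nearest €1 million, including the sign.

Spending multiplier = 1/(1 − c + m) = 1/(1 − 0.67 + 0.1) = 1/0.43 ≈ 2.326.
ΔY = k × ΔG = (+€424 million) / 0.43 ≈ +€986 million.

+€986 million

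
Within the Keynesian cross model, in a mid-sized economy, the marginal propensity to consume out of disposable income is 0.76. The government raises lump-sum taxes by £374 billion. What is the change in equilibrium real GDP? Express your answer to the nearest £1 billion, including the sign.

A lump-sum tax change of +£374 billion shifts disposable income by −£374 billion; first-round consumption changes by −c × ΔT = −0.76 × (+£374 billion) = −£284.24 billion.
Expenditure multiplier = 1/(1 − MPC) = 1/(1 − 0.76) = 1/0.24 ≈ 4.167.
The tax multiplier is −c × k ≈ −3.167, so ΔY = k × (−c·ΔT) = (−£284.24 billion) / 0.24 ≈ −£1,184 billion.

−£1,184 billion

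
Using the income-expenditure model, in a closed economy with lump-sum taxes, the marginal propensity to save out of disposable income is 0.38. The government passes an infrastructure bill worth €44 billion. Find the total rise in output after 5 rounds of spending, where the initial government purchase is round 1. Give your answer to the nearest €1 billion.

€105 billion

MPC = 1 − MPS = 1 − 0.38 = 0.62.
Round 1 adds ΔG = €44 billion; each later round is MPC = 0.62 times the previous.
After 5 rounds: 44 + 27.28 + 16.9136 + 10.486432 + 6.50158784 = ΔG·(1 − c^5)/(1 − c) = 44 × (1 − 0.0916132832)/0.38 ≈ €105 billion.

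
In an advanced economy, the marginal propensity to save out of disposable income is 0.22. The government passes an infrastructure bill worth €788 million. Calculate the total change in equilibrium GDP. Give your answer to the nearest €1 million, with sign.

MPC = 1 − MPS = 1 − 0.22 = 0.78.
Expenditure multiplier = 1/(1 − MPC) = 1/(1 − 0.78) = 1/0.22 ≈ 4.545.
ΔY = k × ΔG = (+€788 million) / 0.22 ≈ +€3,582 million.

+€3,582 million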